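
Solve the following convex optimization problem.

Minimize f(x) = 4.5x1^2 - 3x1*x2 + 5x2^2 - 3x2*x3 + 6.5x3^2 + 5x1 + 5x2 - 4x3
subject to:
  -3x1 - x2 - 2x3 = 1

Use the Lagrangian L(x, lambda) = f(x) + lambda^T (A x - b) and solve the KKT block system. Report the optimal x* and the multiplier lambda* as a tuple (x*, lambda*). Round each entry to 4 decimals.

Form the Lagrangian:
  L(x, lambda) = (1/2) x^T Q x + c^T x + lambda^T (A x - b)
Stationarity (grad_x L = 0): Q x + c + A^T lambda = 0.
Primal feasibility: A x = b.

This gives the KKT block system:
  [ Q   A^T ] [ x     ]   [-c ]
  [ A    0  ] [ lambda ] = [ b ]

Solving the linear system:
  x*      = (-0.4141, -0.4364, 0.3394)
  lambda* = (0.8606)
  f(x*)   = -3.2354

x* = (-0.4141, -0.4364, 0.3394), lambda* = (0.8606)


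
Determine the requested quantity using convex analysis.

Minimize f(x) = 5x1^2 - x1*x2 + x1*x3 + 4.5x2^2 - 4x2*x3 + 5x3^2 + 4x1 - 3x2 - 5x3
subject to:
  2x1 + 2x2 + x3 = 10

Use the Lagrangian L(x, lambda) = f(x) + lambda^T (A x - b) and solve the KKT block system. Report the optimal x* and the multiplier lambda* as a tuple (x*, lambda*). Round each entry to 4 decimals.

Form the Lagrangian:
  L(x, lambda) = (1/2) x^T Q x + c^T x + lambda^T (A x - b)
Stationarity (grad_x L = 0): Q x + c + A^T lambda = 0.
Primal feasibility: A x = b.

This gives the KKT block system:
  [ Q   A^T ] [ x     ]   [-c ]
  [ A    0  ] [ lambda ] = [ b ]

Solving the linear system:
  x*      = (0.9896, 2.8995, 2.2218)
  lambda* = (-6.6093)
  f(x*)   = 25.1223

x* = (0.9896, 2.8995, 2.2218), lambda* = (-6.6093)


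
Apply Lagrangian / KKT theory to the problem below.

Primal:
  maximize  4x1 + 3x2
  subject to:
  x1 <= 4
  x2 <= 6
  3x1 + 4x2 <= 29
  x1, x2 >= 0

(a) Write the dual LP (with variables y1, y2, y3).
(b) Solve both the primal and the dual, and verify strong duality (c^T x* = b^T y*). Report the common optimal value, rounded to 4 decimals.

The standard primal-dual pair for 'max c^T x s.t. A x <= b, x >= 0' is:
  Dual:  min b^T y  s.t.  A^T y >= c,  y >= 0.

So the dual LP is:
  minimize  4y1 + 6y2 + 29y3
  subject to:
    y1 + 3y3 >= 4
    y2 + 4y3 >= 3
    y1, y2, y3 >= 0

Solving the primal: x* = (4, 4.25).
  primal value c^T x* = 28.75.
Solving the dual: y* = (1.75, 0, 0.75).
  dual value b^T y* = 28.75.
Strong duality: c^T x* = b^T y*. Confirmed.

28.75


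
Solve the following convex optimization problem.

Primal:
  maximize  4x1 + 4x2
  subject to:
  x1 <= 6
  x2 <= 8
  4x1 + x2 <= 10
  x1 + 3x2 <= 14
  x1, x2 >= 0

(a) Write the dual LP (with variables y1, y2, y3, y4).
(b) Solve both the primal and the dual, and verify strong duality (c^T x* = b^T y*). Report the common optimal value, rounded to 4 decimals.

The standard primal-dual pair for 'max c^T x s.t. A x <= b, x >= 0' is:
  Dual:  min b^T y  s.t.  A^T y >= c,  y >= 0.

So the dual LP is:
  minimize  6y1 + 8y2 + 10y3 + 14y4
  subject to:
    y1 + 4y3 + y4 >= 4
    y2 + y3 + 3y4 >= 4
    y1, y2, y3, y4 >= 0

Solving the primal: x* = (1.4545, 4.1818).
  primal value c^T x* = 22.5455.
Solving the dual: y* = (0, 0, 0.7273, 1.0909).
  dual value b^T y* = 22.5455.
Strong duality: c^T x* = b^T y*. Confirmed.

22.5455


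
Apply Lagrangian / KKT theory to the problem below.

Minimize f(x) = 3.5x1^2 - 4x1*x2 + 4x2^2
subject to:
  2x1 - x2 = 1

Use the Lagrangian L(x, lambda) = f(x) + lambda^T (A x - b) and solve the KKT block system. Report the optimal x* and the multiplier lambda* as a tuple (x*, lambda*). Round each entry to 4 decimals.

Form the Lagrangian:
  L(x, lambda) = (1/2) x^T Q x + c^T x + lambda^T (A x - b)
Stationarity (grad_x L = 0): Q x + c + A^T lambda = 0.
Primal feasibility: A x = b.

This gives the KKT block system:
  [ Q   A^T ] [ x     ]   [-c ]
  [ A    0  ] [ lambda ] = [ b ]

Solving the linear system:
  x*      = (0.5217, 0.0435)
  lambda* = (-1.7391)
  f(x*)   = 0.8696

x* = (0.5217, 0.0435), lambda* = (-1.7391)


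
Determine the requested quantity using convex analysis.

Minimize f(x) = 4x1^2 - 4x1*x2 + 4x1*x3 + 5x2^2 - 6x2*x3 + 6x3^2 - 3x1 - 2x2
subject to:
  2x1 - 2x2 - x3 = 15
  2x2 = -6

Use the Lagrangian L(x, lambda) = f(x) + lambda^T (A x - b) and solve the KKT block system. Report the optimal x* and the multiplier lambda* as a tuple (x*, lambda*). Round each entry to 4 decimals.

Form the Lagrangian:
  L(x, lambda) = (1/2) x^T Q x + c^T x + lambda^T (A x - b)
Stationarity (grad_x L = 0): Q x + c + A^T lambda = 0.
Primal feasibility: A x = b.

This gives the KKT block system:
  [ Q   A^T ] [ x     ]   [-c ]
  [ A    0  ] [ lambda ] = [ b ]

Solving the linear system:
  x*      = (2.875, -3, -3.25)
  lambda* = (-9.5, 2.5)
  f(x*)   = 77.4375

x* = (2.875, -3, -3.25), lambda* = (-9.5, 2.5)


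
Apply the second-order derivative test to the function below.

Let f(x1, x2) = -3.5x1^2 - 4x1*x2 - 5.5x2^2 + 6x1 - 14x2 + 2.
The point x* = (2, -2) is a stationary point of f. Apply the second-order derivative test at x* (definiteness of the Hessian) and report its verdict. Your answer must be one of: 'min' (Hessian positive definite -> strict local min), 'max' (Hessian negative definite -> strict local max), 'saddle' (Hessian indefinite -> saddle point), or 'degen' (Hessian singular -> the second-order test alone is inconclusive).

Compute the Hessian H = grad^2 f:
  H = [[-7, -4], [-4, -11]]
Verify stationarity: grad f(x*) = H x* + g = (0, 0).
Eigenvalues of H: -13.4721, -4.5279.
Both eigenvalues < 0, so H is negative definite -> x* is a strict local max.

max


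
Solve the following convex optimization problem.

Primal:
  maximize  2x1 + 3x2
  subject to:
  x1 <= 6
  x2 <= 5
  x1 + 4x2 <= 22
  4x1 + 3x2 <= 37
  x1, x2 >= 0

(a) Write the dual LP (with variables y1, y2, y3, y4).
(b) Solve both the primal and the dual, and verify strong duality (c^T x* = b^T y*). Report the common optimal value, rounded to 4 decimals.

The standard primal-dual pair for 'max c^T x s.t. A x <= b, x >= 0' is:
  Dual:  min b^T y  s.t.  A^T y >= c,  y >= 0.

So the dual LP is:
  minimize  6y1 + 5y2 + 22y3 + 37y4
  subject to:
    y1 + y3 + 4y4 >= 2
    y2 + 4y3 + 3y4 >= 3
    y1, y2, y3, y4 >= 0

Solving the primal: x* = (6, 4).
  primal value c^T x* = 24.
Solving the dual: y* = (1.25, 0, 0.75, 0).
  dual value b^T y* = 24.
Strong duality: c^T x* = b^T y*. Confirmed.

24


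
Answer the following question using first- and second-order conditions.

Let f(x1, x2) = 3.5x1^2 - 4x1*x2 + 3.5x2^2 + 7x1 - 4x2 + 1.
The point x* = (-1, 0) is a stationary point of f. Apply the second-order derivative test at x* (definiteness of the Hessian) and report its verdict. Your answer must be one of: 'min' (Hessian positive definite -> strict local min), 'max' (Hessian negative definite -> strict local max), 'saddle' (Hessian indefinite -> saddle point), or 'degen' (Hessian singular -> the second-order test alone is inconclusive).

Compute the Hessian H = grad^2 f:
  H = [[7, -4], [-4, 7]]
Verify stationarity: grad f(x*) = H x* + g = (0, 0).
Eigenvalues of H: 3, 11.
Both eigenvalues > 0, so H is positive definite -> x* is a strict local min.

min


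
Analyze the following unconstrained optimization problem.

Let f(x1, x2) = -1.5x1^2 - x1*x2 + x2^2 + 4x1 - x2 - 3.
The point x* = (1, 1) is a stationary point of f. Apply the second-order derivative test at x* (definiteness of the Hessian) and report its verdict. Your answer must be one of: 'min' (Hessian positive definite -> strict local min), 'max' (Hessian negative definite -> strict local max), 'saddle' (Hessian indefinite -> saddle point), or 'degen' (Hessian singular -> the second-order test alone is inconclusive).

Compute the Hessian H = grad^2 f:
  H = [[-3, -1], [-1, 2]]
Verify stationarity: grad f(x*) = H x* + g = (0, 0).
Eigenvalues of H: -3.1926, 2.1926.
Eigenvalues have mixed signs, so H is indefinite -> x* is a saddle point.

saddle


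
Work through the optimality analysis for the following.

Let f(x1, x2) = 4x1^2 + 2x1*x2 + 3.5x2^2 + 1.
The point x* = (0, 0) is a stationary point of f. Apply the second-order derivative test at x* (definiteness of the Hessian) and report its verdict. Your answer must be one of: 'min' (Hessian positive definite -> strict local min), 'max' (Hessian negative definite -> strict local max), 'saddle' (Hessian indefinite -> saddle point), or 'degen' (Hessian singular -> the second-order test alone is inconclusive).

Compute the Hessian H = grad^2 f:
  H = [[8, 2], [2, 7]]
Verify stationarity: grad f(x*) = H x* + g = (0, 0).
Eigenvalues of H: 5.4384, 9.5616.
Both eigenvalues > 0, so H is positive definite -> x* is a strict local min.

min


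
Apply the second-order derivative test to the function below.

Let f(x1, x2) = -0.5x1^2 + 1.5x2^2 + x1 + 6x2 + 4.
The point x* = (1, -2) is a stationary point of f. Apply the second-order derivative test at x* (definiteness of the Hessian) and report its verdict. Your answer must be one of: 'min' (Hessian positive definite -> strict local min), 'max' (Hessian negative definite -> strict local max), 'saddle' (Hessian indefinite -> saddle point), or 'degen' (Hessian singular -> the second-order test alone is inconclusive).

Compute the Hessian H = grad^2 f:
  H = [[-1, 0], [0, 3]]
Verify stationarity: grad f(x*) = H x* + g = (0, 0).
Eigenvalues of H: -1, 3.
Eigenvalues have mixed signs, so H is indefinite -> x* is a saddle point.

saddle


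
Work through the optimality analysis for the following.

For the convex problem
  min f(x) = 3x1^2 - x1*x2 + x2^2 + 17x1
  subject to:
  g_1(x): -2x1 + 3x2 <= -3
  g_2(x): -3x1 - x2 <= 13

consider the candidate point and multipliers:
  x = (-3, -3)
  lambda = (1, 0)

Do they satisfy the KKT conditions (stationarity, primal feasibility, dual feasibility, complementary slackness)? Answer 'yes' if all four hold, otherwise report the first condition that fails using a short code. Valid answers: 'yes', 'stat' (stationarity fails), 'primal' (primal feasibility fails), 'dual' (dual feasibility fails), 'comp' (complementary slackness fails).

Gradient of f: grad f(x) = Q x + c = (2, -3)
Constraint values g_i(x) = a_i^T x - b_i:
  g_1((-3, -3)) = 0
  g_2((-3, -3)) = -1
Stationarity residual: grad f(x) + sum_i lambda_i a_i = (0, 0)
  -> stationarity OK
Primal feasibility (all g_i <= 0): OK
Dual feasibility (all lambda_i >= 0): OK
Complementary slackness (lambda_i * g_i(x) = 0 for all i): OK

Verdict: yes, KKT holds.

yes


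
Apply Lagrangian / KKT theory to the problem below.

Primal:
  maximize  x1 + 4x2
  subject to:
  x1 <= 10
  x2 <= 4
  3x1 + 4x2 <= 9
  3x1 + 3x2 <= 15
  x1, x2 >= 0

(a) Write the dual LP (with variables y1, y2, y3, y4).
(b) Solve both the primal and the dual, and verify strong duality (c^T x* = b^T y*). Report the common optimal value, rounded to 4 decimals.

The standard primal-dual pair for 'max c^T x s.t. A x <= b, x >= 0' is:
  Dual:  min b^T y  s.t.  A^T y >= c,  y >= 0.

So the dual LP is:
  minimize  10y1 + 4y2 + 9y3 + 15y4
  subject to:
    y1 + 3y3 + 3y4 >= 1
    y2 + 4y3 + 3y4 >= 4
    y1, y2, y3, y4 >= 0

Solving the primal: x* = (0, 2.25).
  primal value c^T x* = 9.
Solving the dual: y* = (0, 0, 1, 0).
  dual value b^T y* = 9.
Strong duality: c^T x* = b^T y*. Confirmed.

9


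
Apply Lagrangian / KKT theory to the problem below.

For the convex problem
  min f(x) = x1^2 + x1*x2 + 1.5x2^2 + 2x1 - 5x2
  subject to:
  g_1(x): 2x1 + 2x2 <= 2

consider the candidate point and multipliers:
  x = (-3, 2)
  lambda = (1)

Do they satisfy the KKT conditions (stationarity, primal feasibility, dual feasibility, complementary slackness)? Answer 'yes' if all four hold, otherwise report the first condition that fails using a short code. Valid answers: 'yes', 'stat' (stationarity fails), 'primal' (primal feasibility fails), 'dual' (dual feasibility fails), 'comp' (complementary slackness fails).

Gradient of f: grad f(x) = Q x + c = (-2, -2)
Constraint values g_i(x) = a_i^T x - b_i:
  g_1((-3, 2)) = -4
Stationarity residual: grad f(x) + sum_i lambda_i a_i = (0, 0)
  -> stationarity OK
Primal feasibility (all g_i <= 0): OK
Dual feasibility (all lambda_i >= 0): OK
Complementary slackness (lambda_i * g_i(x) = 0 for all i): FAILS

Verdict: the first failing condition is complementary_slackness -> comp.

comp


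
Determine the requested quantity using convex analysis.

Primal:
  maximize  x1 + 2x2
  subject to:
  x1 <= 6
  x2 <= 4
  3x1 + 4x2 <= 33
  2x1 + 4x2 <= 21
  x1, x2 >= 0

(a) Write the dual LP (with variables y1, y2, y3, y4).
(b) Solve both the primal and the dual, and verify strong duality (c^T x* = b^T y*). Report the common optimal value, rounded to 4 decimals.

The standard primal-dual pair for 'max c^T x s.t. A x <= b, x >= 0' is:
  Dual:  min b^T y  s.t.  A^T y >= c,  y >= 0.

So the dual LP is:
  minimize  6y1 + 4y2 + 33y3 + 21y4
  subject to:
    y1 + 3y3 + 2y4 >= 1
    y2 + 4y3 + 4y4 >= 2
    y1, y2, y3, y4 >= 0

Solving the primal: x* = (6, 2.25).
  primal value c^T x* = 10.5.
Solving the dual: y* = (0, 0, 0, 0.5).
  dual value b^T y* = 10.5.
Strong duality: c^T x* = b^T y*. Confirmed.

10.5


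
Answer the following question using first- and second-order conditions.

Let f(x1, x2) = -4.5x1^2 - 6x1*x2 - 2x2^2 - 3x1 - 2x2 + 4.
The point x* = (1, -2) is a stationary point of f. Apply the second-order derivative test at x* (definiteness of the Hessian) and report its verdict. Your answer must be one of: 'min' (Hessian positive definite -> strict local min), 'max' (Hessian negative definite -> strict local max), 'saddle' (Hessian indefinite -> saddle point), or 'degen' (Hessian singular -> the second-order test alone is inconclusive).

Compute the Hessian H = grad^2 f:
  H = [[-9, -6], [-6, -4]]
Verify stationarity: grad f(x*) = H x* + g = (0, 0).
Eigenvalues of H: -13, 0.
H has a zero eigenvalue (singular; negative semidefinite but not definite), so H is neither positive definite, negative definite, nor indefinite. The second-order test alone is inconclusive -> degen.
(Indeed, f is constant along the null direction of H through x*, so x* is not a strict local extremum.)

degen


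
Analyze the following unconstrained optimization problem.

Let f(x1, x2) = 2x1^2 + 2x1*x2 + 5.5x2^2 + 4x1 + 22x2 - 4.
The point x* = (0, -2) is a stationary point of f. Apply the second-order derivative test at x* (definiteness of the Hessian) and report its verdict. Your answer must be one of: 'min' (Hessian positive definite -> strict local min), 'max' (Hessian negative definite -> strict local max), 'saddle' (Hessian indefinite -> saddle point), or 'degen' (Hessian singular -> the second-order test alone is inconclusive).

Compute the Hessian H = grad^2 f:
  H = [[4, 2], [2, 11]]
Verify stationarity: grad f(x*) = H x* + g = (0, 0).
Eigenvalues of H: 3.4689, 11.5311.
Both eigenvalues > 0, so H is positive definite -> x* is a strict local min.

min


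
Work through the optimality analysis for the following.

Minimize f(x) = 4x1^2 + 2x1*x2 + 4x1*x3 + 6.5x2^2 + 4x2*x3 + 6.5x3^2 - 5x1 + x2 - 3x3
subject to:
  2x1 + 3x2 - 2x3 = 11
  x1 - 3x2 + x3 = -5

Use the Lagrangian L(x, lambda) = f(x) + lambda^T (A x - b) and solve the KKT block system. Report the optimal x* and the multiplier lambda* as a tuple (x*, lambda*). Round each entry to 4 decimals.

Form the Lagrangian:
  L(x, lambda) = (1/2) x^T Q x + c^T x + lambda^T (A x - b)
Stationarity (grad_x L = 0): Q x + c + A^T lambda = 0.
Primal feasibility: A x = b.

This gives the KKT block system:
  [ Q   A^T ] [ x     ]   [-c ]
  [ A    0  ] [ lambda ] = [ b ]

Solving the linear system:
  x*      = (1.495, 1.6599, -1.5151)
  lambda* = (-3.574, 2.9289)
  f(x*)   = 26.3446

x* = (1.495, 1.6599, -1.5151), lambda* = (-3.574, 2.9289)


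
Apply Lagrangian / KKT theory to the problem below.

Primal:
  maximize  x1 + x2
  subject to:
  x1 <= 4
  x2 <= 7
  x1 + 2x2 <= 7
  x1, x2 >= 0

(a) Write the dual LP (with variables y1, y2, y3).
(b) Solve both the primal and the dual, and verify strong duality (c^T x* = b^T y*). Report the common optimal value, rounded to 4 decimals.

The standard primal-dual pair for 'max c^T x s.t. A x <= b, x >= 0' is:
  Dual:  min b^T y  s.t.  A^T y >= c,  y >= 0.

So the dual LP is:
  minimize  4y1 + 7y2 + 7y3
  subject to:
    y1 + y3 >= 1
    y2 + 2y3 >= 1
    y1, y2, y3 >= 0

Solving the primal: x* = (4, 1.5).
  primal value c^T x* = 5.5.
Solving the dual: y* = (0.5, 0, 0.5).
  dual value b^T y* = 5.5.
Strong duality: c^T x* = b^T y*. Confirmed.

5.5


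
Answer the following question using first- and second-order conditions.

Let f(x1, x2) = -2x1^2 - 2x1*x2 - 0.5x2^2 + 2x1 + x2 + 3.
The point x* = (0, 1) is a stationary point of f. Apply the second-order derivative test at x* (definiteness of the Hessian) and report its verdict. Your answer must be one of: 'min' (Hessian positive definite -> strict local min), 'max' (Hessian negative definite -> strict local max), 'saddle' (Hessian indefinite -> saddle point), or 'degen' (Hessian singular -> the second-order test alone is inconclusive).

Compute the Hessian H = grad^2 f:
  H = [[-4, -2], [-2, -1]]
Verify stationarity: grad f(x*) = H x* + g = (0, 0).
Eigenvalues of H: -5, 0.
H has a zero eigenvalue (singular; negative semidefinite but not definite), so H is neither positive definite, negative definite, nor indefinite. The second-order test alone is inconclusive -> degen.
(Indeed, f is constant along the null direction of H through x*, so x* is not a strict local extremum.)

degen


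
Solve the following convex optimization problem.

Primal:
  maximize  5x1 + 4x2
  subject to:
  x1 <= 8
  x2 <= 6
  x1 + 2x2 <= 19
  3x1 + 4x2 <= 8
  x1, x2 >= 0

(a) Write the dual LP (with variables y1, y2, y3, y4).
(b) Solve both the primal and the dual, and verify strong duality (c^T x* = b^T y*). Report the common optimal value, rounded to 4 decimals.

The standard primal-dual pair for 'max c^T x s.t. A x <= b, x >= 0' is:
  Dual:  min b^T y  s.t.  A^T y >= c,  y >= 0.

So the dual LP is:
  minimize  8y1 + 6y2 + 19y3 + 8y4
  subject to:
    y1 + y3 + 3y4 >= 5
    y2 + 2y3 + 4y4 >= 4
    y1, y2, y3, y4 >= 0

Solving the primal: x* = (2.6667, 0).
  primal value c^T x* = 13.3333.
Solving the dual: y* = (0, 0, 0, 1.6667).
  dual value b^T y* = 13.3333.
Strong duality: c^T x* = b^T y*. Confirmed.

13.3333


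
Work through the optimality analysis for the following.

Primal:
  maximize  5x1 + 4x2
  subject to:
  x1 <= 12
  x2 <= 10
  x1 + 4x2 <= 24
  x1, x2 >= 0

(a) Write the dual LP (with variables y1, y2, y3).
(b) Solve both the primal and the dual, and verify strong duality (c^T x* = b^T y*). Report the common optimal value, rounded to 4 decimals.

The standard primal-dual pair for 'max c^T x s.t. A x <= b, x >= 0' is:
  Dual:  min b^T y  s.t.  A^T y >= c,  y >= 0.

So the dual LP is:
  minimize  12y1 + 10y2 + 24y3
  subject to:
    y1 + y3 >= 5
    y2 + 4y3 >= 4
    y1, y2, y3 >= 0

Solving the primal: x* = (12, 3).
  primal value c^T x* = 72.
Solving the dual: y* = (4, 0, 1).
  dual value b^T y* = 72.
Strong duality: c^T x* = b^T y*. Confirmed.

72


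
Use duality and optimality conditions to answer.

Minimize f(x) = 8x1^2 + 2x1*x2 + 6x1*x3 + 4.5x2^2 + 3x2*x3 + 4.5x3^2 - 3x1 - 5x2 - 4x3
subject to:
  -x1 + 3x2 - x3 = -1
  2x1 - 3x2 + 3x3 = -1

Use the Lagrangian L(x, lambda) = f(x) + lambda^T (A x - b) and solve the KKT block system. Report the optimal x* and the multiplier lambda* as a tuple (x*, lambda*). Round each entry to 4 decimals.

Form the Lagrangian:
  L(x, lambda) = (1/2) x^T Q x + c^T x + lambda^T (A x - b)
Stationarity (grad_x L = 0): Q x + c + A^T lambda = 0.
Primal feasibility: A x = b.

This gives the KKT block system:
  [ Q   A^T ] [ x     ]   [-c ]
  [ A    0  ] [ lambda ] = [ b ]

Solving the linear system:
  x*      = (0.4079, -0.5987, -1.2039)
  lambda* = (13.6842, 9.2895)
  f(x*)   = 14.7796

x* = (0.4079, -0.5987, -1.2039), lambda* = (13.6842, 9.2895)


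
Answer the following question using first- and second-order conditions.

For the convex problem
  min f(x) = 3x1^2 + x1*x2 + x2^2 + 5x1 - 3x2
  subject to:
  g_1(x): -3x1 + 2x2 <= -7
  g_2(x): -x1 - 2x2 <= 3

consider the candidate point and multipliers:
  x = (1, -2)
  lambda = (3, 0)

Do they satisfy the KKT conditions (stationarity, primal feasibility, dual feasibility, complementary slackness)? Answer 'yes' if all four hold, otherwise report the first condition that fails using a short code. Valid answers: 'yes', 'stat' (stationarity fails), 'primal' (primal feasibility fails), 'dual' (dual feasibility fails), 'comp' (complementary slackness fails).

Gradient of f: grad f(x) = Q x + c = (9, -6)
Constraint values g_i(x) = a_i^T x - b_i:
  g_1((1, -2)) = 0
  g_2((1, -2)) = 0
Stationarity residual: grad f(x) + sum_i lambda_i a_i = (0, 0)
  -> stationarity OK
Primal feasibility (all g_i <= 0): OK
Dual feasibility (all lambda_i >= 0): OK
Complementary slackness (lambda_i * g_i(x) = 0 for all i): OK

Verdict: yes, KKT holds.

yes


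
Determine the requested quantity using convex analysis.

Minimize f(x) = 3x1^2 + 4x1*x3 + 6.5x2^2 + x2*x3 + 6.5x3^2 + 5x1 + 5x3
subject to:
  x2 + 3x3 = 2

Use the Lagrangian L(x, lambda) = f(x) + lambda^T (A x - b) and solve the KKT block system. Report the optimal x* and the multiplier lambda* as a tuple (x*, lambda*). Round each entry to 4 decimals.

Form the Lagrangian:
  L(x, lambda) = (1/2) x^T Q x + c^T x + lambda^T (A x - b)
Stationarity (grad_x L = 0): Q x + c + A^T lambda = 0.
Primal feasibility: A x = b.

This gives the KKT block system:
  [ Q   A^T ] [ x     ]   [-c ]
  [ A    0  ] [ lambda ] = [ b ]

Solving the linear system:
  x*      = (-1.2418, 0.1621, 0.6126)
  lambda* = (-2.7198)
  f(x*)   = 1.147

x* = (-1.2418, 0.1621, 0.6126), lambda* = (-2.7198)


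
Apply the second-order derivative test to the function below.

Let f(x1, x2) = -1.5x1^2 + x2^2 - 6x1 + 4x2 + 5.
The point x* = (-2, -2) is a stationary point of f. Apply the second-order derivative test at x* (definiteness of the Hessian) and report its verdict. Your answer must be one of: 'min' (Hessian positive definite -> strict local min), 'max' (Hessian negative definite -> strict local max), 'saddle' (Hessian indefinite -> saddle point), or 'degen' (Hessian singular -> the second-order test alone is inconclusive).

Compute the Hessian H = grad^2 f:
  H = [[-3, 0], [0, 2]]
Verify stationarity: grad f(x*) = H x* + g = (0, 0).
Eigenvalues of H: -3, 2.
Eigenvalues have mixed signs, so H is indefinite -> x* is a saddle point.

saddle


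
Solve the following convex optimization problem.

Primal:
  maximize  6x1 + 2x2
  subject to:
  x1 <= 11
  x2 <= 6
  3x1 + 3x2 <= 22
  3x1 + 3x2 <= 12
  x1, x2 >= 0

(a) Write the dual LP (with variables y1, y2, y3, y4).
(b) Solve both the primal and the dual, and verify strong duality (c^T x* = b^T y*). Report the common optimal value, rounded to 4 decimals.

The standard primal-dual pair for 'max c^T x s.t. A x <= b, x >= 0' is:
  Dual:  min b^T y  s.t.  A^T y >= c,  y >= 0.

So the dual LP is:
  minimize  11y1 + 6y2 + 22y3 + 12y4
  subject to:
    y1 + 3y3 + 3y4 >= 6
    y2 + 3y3 + 3y4 >= 2
    y1, y2, y3, y4 >= 0

Solving the primal: x* = (4, 0).
  primal value c^T x* = 24.
Solving the dual: y* = (0, 0, 0, 2).
  dual value b^T y* = 24.
Strong duality: c^T x* = b^T y*. Confirmed.

24


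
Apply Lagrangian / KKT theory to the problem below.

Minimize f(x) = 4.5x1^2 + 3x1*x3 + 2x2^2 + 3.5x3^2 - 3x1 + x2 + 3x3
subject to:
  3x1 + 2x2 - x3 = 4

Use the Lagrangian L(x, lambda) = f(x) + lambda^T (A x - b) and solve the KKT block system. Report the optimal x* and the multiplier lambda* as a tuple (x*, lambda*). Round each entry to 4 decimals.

Form the Lagrangian:
  L(x, lambda) = (1/2) x^T Q x + c^T x + lambda^T (A x - b)
Stationarity (grad_x L = 0): Q x + c + A^T lambda = 0.
Primal feasibility: A x = b.

This gives the KKT block system:
  [ Q   A^T ] [ x     ]   [-c ]
  [ A    0  ] [ lambda ] = [ b ]

Solving the linear system:
  x*      = (0.9167, 0.1563, -0.9375)
  lambda* = (-0.8125)
  f(x*)   = -1.0781

x* = (0.9167, 0.1563, -0.9375), lambda* = (-0.8125)


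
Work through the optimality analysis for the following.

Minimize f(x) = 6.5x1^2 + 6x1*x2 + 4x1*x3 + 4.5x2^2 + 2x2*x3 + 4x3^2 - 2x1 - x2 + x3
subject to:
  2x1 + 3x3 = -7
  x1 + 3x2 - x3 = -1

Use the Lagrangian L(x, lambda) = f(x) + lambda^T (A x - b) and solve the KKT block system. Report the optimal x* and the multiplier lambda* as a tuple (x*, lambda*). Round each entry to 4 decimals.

Form the Lagrangian:
  L(x, lambda) = (1/2) x^T Q x + c^T x + lambda^T (A x - b)
Stationarity (grad_x L = 0): Q x + c + A^T lambda = 0.
Primal feasibility: A x = b.

This gives the KKT block system:
  [ Q   A^T ] [ x     ]   [-c ]
  [ A    0  ] [ lambda ] = [ b ]

Solving the linear system:
  x*      = (-0.4496, -0.8613, -2.0336)
  lambda* = (7.9874, 5.1723)
  f(x*)   = 30.4055

x* = (-0.4496, -0.8613, -2.0336), lambda* = (7.9874, 5.1723)


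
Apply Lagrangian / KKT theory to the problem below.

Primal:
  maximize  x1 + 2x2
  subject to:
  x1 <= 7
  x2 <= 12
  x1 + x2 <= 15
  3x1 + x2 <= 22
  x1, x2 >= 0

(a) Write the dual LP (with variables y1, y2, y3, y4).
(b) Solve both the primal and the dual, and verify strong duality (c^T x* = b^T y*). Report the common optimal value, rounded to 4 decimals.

The standard primal-dual pair for 'max c^T x s.t. A x <= b, x >= 0' is:
  Dual:  min b^T y  s.t.  A^T y >= c,  y >= 0.

So the dual LP is:
  minimize  7y1 + 12y2 + 15y3 + 22y4
  subject to:
    y1 + y3 + 3y4 >= 1
    y2 + y3 + y4 >= 2
    y1, y2, y3, y4 >= 0

Solving the primal: x* = (3, 12).
  primal value c^T x* = 27.
Solving the dual: y* = (0, 1, 1, 0).
  dual value b^T y* = 27.
Strong duality: c^T x* = b^T y*. Confirmed.

27


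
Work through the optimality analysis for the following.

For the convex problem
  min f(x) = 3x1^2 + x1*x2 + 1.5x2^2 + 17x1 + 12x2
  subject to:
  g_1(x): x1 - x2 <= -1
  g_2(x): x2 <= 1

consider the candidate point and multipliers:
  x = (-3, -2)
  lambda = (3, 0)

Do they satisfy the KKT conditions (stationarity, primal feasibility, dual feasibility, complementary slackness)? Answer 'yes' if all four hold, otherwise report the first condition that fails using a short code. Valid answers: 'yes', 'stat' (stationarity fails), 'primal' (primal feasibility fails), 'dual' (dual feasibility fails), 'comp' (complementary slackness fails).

Gradient of f: grad f(x) = Q x + c = (-3, 3)
Constraint values g_i(x) = a_i^T x - b_i:
  g_1((-3, -2)) = 0
  g_2((-3, -2)) = -3
Stationarity residual: grad f(x) + sum_i lambda_i a_i = (0, 0)
  -> stationarity OK
Primal feasibility (all g_i <= 0): OK
Dual feasibility (all lambda_i >= 0): OK
Complementary slackness (lambda_i * g_i(x) = 0 for all i): OK

Verdict: yes, KKT holds.

yes


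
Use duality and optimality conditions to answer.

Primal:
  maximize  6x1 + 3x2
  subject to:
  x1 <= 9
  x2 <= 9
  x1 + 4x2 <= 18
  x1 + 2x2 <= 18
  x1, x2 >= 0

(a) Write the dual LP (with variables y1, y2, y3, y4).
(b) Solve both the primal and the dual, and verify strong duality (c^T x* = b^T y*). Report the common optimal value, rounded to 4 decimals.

The standard primal-dual pair for 'max c^T x s.t. A x <= b, x >= 0' is:
  Dual:  min b^T y  s.t.  A^T y >= c,  y >= 0.

So the dual LP is:
  minimize  9y1 + 9y2 + 18y3 + 18y4
  subject to:
    y1 + y3 + y4 >= 6
    y2 + 4y3 + 2y4 >= 3
    y1, y2, y3, y4 >= 0

Solving the primal: x* = (9, 2.25).
  primal value c^T x* = 60.75.
Solving the dual: y* = (5.25, 0, 0.75, 0).
  dual value b^T y* = 60.75.
Strong duality: c^T x* = b^T y*. Confirmed.

60.75


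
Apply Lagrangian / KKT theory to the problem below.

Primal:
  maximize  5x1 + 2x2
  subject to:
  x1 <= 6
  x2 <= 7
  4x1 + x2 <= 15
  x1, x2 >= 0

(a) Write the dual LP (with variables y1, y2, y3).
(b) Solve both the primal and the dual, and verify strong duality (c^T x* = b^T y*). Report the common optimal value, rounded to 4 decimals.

The standard primal-dual pair for 'max c^T x s.t. A x <= b, x >= 0' is:
  Dual:  min b^T y  s.t.  A^T y >= c,  y >= 0.

So the dual LP is:
  minimize  6y1 + 7y2 + 15y3
  subject to:
    y1 + 4y3 >= 5
    y2 + y3 >= 2
    y1, y2, y3 >= 0

Solving the primal: x* = (2, 7).
  primal value c^T x* = 24.
Solving the dual: y* = (0, 0.75, 1.25).
  dual value b^T y* = 24.
Strong duality: c^T x* = b^T y*. Confirmed.

24


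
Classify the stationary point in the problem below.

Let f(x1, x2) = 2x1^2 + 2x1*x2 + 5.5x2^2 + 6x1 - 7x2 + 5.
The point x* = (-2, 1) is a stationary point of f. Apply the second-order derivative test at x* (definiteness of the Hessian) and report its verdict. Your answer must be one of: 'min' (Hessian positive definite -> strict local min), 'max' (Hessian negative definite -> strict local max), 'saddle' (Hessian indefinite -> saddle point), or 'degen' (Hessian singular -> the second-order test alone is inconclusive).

Compute the Hessian H = grad^2 f:
  H = [[4, 2], [2, 11]]
Verify stationarity: grad f(x*) = H x* + g = (0, 0).
Eigenvalues of H: 3.4689, 11.5311.
Both eigenvalues > 0, so H is positive definite -> x* is a strict local min.

min


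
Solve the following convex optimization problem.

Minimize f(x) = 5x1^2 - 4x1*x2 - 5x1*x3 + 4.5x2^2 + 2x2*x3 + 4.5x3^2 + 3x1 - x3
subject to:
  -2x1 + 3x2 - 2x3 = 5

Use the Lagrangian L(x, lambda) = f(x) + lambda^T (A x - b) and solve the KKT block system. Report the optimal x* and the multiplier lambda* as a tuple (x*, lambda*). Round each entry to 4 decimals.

Form the Lagrangian:
  L(x, lambda) = (1/2) x^T Q x + c^T x + lambda^T (A x - b)
Stationarity (grad_x L = 0): Q x + c + A^T lambda = 0.
Primal feasibility: A x = b.

This gives the KKT block system:
  [ Q   A^T ] [ x     ]   [-c ]
  [ A    0  ] [ lambda ] = [ b ]

Solving the linear system:
  x*      = (-0.9821, 0.3896, -0.9335)
  lambda* = (-1.8559)
  f(x*)   = 3.6334

x* = (-0.9821, 0.3896, -0.9335), lambda* = (-1.8559)


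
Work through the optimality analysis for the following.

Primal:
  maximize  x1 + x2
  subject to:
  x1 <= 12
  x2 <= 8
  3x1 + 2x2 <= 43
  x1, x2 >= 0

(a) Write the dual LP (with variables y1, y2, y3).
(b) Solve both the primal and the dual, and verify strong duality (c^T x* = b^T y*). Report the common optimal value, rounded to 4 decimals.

The standard primal-dual pair for 'max c^T x s.t. A x <= b, x >= 0' is:
  Dual:  min b^T y  s.t.  A^T y >= c,  y >= 0.

So the dual LP is:
  minimize  12y1 + 8y2 + 43y3
  subject to:
    y1 + 3y3 >= 1
    y2 + 2y3 >= 1
    y1, y2, y3 >= 0

Solving the primal: x* = (9, 8).
  primal value c^T x* = 17.
Solving the dual: y* = (0, 0.3333, 0.3333).
  dual value b^T y* = 17.
Strong duality: c^T x* = b^T y*. Confirmed.

17


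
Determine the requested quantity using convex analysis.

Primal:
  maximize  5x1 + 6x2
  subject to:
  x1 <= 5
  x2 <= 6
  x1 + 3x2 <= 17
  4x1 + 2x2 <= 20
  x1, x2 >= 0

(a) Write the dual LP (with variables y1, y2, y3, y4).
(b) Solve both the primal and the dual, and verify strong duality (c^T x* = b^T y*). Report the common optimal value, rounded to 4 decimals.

The standard primal-dual pair for 'max c^T x s.t. A x <= b, x >= 0' is:
  Dual:  min b^T y  s.t.  A^T y >= c,  y >= 0.

So the dual LP is:
  minimize  5y1 + 6y2 + 17y3 + 20y4
  subject to:
    y1 + y3 + 4y4 >= 5
    y2 + 3y3 + 2y4 >= 6
    y1, y2, y3, y4 >= 0

Solving the primal: x* = (2.6, 4.8).
  primal value c^T x* = 41.8.
Solving the dual: y* = (0, 0, 1.4, 0.9).
  dual value b^T y* = 41.8.
Strong duality: c^T x* = b^T y*. Confirmed.

41.8


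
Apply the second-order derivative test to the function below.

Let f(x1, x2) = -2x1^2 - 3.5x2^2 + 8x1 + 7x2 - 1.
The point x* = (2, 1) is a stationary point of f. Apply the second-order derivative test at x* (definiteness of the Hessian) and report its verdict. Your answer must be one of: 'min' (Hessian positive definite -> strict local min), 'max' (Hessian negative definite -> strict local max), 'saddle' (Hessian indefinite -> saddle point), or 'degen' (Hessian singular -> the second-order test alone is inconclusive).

Compute the Hessian H = grad^2 f:
  H = [[-4, 0], [0, -7]]
Verify stationarity: grad f(x*) = H x* + g = (0, 0).
Eigenvalues of H: -7, -4.
Both eigenvalues < 0, so H is negative definite -> x* is a strict local max.

max


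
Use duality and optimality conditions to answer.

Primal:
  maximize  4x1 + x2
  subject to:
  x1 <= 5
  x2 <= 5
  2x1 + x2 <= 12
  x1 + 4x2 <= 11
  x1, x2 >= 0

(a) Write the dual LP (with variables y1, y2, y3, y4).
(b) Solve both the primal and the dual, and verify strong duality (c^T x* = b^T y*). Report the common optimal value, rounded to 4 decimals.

The standard primal-dual pair for 'max c^T x s.t. A x <= b, x >= 0' is:
  Dual:  min b^T y  s.t.  A^T y >= c,  y >= 0.

So the dual LP is:
  minimize  5y1 + 5y2 + 12y3 + 11y4
  subject to:
    y1 + 2y3 + y4 >= 4
    y2 + y3 + 4y4 >= 1
    y1, y2, y3, y4 >= 0

Solving the primal: x* = (5, 1.5).
  primal value c^T x* = 21.5.
Solving the dual: y* = (3.75, 0, 0, 0.25).
  dual value b^T y* = 21.5.
Strong duality: c^T x* = b^T y*. Confirmed.

21.5


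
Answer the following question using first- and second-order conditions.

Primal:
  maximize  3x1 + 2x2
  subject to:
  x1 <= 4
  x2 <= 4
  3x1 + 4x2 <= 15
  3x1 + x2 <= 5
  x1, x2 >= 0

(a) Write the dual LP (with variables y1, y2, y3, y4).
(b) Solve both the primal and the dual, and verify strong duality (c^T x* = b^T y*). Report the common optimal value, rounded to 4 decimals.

The standard primal-dual pair for 'max c^T x s.t. A x <= b, x >= 0' is:
  Dual:  min b^T y  s.t.  A^T y >= c,  y >= 0.

So the dual LP is:
  minimize  4y1 + 4y2 + 15y3 + 5y4
  subject to:
    y1 + 3y3 + 3y4 >= 3
    y2 + 4y3 + y4 >= 2
    y1, y2, y3, y4 >= 0

Solving the primal: x* = (0.5556, 3.3333).
  primal value c^T x* = 8.3333.
Solving the dual: y* = (0, 0, 0.3333, 0.6667).
  dual value b^T y* = 8.3333.
Strong duality: c^T x* = b^T y*. Confirmed.

8.3333


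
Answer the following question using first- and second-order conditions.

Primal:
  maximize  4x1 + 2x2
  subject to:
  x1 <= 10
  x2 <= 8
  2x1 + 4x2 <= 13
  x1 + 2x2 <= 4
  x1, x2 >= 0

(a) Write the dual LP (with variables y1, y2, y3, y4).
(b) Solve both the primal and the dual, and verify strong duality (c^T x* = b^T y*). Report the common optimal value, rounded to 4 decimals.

The standard primal-dual pair for 'max c^T x s.t. A x <= b, x >= 0' is:
  Dual:  min b^T y  s.t.  A^T y >= c,  y >= 0.

So the dual LP is:
  minimize  10y1 + 8y2 + 13y3 + 4y4
  subject to:
    y1 + 2y3 + y4 >= 4
    y2 + 4y3 + 2y4 >= 2
    y1, y2, y3, y4 >= 0

Solving the primal: x* = (4, 0).
  primal value c^T x* = 16.
Solving the dual: y* = (0, 0, 0, 4).
  dual value b^T y* = 16.
Strong duality: c^T x* = b^T y*. Confirmed.

16


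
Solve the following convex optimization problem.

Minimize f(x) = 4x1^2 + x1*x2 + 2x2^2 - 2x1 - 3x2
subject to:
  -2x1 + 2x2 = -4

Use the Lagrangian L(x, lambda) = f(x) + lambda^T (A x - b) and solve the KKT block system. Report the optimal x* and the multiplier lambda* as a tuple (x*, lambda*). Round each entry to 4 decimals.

Form the Lagrangian:
  L(x, lambda) = (1/2) x^T Q x + c^T x + lambda^T (A x - b)
Stationarity (grad_x L = 0): Q x + c + A^T lambda = 0.
Primal feasibility: A x = b.

This gives the KKT block system:
  [ Q   A^T ] [ x     ]   [-c ]
  [ A    0  ] [ lambda ] = [ b ]

Solving the linear system:
  x*      = (1.0714, -0.9286)
  lambda* = (2.8214)
  f(x*)   = 5.9643

x* = (1.0714, -0.9286), lambda* = (2.8214)


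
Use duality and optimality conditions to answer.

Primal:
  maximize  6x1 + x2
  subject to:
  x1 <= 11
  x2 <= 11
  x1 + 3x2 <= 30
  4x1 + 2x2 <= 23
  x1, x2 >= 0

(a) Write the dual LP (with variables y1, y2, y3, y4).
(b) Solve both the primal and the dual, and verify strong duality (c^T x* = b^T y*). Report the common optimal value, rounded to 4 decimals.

The standard primal-dual pair for 'max c^T x s.t. A x <= b, x >= 0' is:
  Dual:  min b^T y  s.t.  A^T y >= c,  y >= 0.

So the dual LP is:
  minimize  11y1 + 11y2 + 30y3 + 23y4
  subject to:
    y1 + y3 + 4y4 >= 6
    y2 + 3y3 + 2y4 >= 1
    y1, y2, y3, y4 >= 0

Solving the primal: x* = (5.75, 0).
  primal value c^T x* = 34.5.
Solving the dual: y* = (0, 0, 0, 1.5).
  dual value b^T y* = 34.5.
Strong duality: c^T x* = b^T y*. Confirmed.

34.5


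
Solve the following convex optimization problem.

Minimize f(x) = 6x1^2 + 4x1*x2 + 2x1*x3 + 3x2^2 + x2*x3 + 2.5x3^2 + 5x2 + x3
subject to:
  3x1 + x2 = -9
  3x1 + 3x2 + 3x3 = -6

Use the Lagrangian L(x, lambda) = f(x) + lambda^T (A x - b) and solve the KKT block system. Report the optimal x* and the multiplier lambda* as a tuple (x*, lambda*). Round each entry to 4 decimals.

Form the Lagrangian:
  L(x, lambda) = (1/2) x^T Q x + c^T x + lambda^T (A x - b)
Stationarity (grad_x L = 0): Q x + c + A^T lambda = 0.
Primal feasibility: A x = b.

This gives the KKT block system:
  [ Q   A^T ] [ x     ]   [-c ]
  [ A    0  ] [ lambda ] = [ b ]

Solving the linear system:
  x*      = (-2.7241, -0.8276, 1.5517)
  lambda* = (11.7931, -0.8276)
  f(x*)   = 49.2931

x* = (-2.7241, -0.8276, 1.5517), lambda* = (11.7931, -0.8276)


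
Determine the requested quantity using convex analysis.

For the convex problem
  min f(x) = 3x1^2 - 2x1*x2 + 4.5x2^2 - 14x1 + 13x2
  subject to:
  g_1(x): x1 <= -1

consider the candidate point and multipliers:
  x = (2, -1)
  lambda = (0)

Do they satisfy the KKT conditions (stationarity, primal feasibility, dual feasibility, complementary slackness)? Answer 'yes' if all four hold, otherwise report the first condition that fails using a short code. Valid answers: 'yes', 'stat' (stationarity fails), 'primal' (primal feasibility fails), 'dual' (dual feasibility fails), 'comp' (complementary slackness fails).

Gradient of f: grad f(x) = Q x + c = (0, 0)
Constraint values g_i(x) = a_i^T x - b_i:
  g_1((2, -1)) = 3
Stationarity residual: grad f(x) + sum_i lambda_i a_i = (0, 0)
  -> stationarity OK
Primal feasibility (all g_i <= 0): FAILS
Dual feasibility (all lambda_i >= 0): OK
Complementary slackness (lambda_i * g_i(x) = 0 for all i): OK

Verdict: the first failing condition is primal_feasibility -> primal.

primal


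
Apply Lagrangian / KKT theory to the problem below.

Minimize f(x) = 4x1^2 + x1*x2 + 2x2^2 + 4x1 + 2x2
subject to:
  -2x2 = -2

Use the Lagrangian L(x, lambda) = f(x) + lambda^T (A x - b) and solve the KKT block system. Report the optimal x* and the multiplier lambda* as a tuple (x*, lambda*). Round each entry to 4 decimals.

Form the Lagrangian:
  L(x, lambda) = (1/2) x^T Q x + c^T x + lambda^T (A x - b)
Stationarity (grad_x L = 0): Q x + c + A^T lambda = 0.
Primal feasibility: A x = b.

This gives the KKT block system:
  [ Q   A^T ] [ x     ]   [-c ]
  [ A    0  ] [ lambda ] = [ b ]

Solving the linear system:
  x*      = (-0.625, 1)
  lambda* = (2.6875)
  f(x*)   = 2.4375

x* = (-0.625, 1), lambda* = (2.6875)


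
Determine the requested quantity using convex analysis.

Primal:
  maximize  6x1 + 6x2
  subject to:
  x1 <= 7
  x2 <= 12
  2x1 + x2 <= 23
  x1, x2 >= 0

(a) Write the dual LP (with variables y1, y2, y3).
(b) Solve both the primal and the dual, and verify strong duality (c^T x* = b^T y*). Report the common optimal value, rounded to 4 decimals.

The standard primal-dual pair for 'max c^T x s.t. A x <= b, x >= 0' is:
  Dual:  min b^T y  s.t.  A^T y >= c,  y >= 0.

So the dual LP is:
  minimize  7y1 + 12y2 + 23y3
  subject to:
    y1 + 2y3 >= 6
    y2 + y3 >= 6
    y1, y2, y3 >= 0

Solving the primal: x* = (5.5, 12).
  primal value c^T x* = 105.
Solving the dual: y* = (0, 3, 3).
  dual value b^T y* = 105.
Strong duality: c^T x* = b^T y*. Confirmed.

105


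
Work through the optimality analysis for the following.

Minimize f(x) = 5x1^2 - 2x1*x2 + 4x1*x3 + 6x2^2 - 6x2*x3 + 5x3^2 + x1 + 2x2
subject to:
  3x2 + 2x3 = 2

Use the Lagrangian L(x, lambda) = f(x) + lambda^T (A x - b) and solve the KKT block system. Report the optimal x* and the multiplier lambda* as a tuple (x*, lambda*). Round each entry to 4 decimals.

Form the Lagrangian:
  L(x, lambda) = (1/2) x^T Q x + c^T x + lambda^T (A x - b)
Stationarity (grad_x L = 0): Q x + c + A^T lambda = 0.
Primal feasibility: A x = b.

This gives the KKT block system:
  [ Q   A^T ] [ x     ]   [-c ]
  [ A    0  ] [ lambda ] = [ b ]

Solving the linear system:
  x*      = (-0.2397, 0.3254, 0.5119)
  lambda* = (-1.1041)
  f(x*)   = 1.3097

x* = (-0.2397, 0.3254, 0.5119), lambda* = (-1.1041)
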